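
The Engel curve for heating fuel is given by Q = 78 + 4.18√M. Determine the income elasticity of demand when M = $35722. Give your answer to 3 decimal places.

At M = 35722: Q = 868.031.
dQ/dM = 4.18/(2√M) = 0.011058 at this income.
η = (dQ/dM)·(M/Q) = 0.011058 × (35722/868.031) = 0.455.

0.455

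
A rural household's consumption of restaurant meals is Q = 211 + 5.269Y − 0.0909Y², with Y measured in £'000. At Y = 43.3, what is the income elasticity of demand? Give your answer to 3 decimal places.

-0.419

At Y = 43.3: Q = 268.7202.
dQ/dY = 5.269 − 0.1818Y = -2.60294.
η = (dQ/dY)·(Y/Q) = -2.60294 × (43.3/268.7202) = -0.419.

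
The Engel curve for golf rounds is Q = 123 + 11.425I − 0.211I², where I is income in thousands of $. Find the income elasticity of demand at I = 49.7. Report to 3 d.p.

At I = 49.7: Q = 169.6335.
dQ/dI = 11.425 − 0.422I = -9.54840.
η = (dQ/dI)·(I/Q) = -9.54840 × (49.7/169.6335) = -2.798.

-2.798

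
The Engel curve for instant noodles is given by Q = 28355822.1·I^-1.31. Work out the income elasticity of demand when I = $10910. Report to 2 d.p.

For Q = A·I^β the income elasticity is constant and equal to β.
Here β = -1.31, so η = -1.31.

-1.31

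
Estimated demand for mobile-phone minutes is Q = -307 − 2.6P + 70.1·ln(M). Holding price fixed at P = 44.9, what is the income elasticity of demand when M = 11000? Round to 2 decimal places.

At P = 44.9, M = 11000: Q = 228.586.
Holding P constant, ∂Q/∂M = 70.1/M = 0.00637273.
η_M = (∂Q/∂M)·(M/Q) = 0.00637273 × (11000/228.586) = 0.31.

0.31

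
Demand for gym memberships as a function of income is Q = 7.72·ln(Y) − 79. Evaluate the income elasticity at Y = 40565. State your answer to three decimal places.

At Y = 40565: Q = 2.914.
dQ/dY = 7.72/Y = 0.000190312 at this income.
η = (dQ/dY)·(Y/Q) = 0.000190312 × (40565/2.914) = 2.649.

2.649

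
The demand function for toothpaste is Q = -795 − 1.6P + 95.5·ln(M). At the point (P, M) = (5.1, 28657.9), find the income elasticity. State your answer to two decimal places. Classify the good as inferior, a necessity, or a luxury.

At P = 5.1, M = 28657.9: Q = 176.974.
Holding P constant, ∂Q/∂M = 95.5/M = 0.00333241.
η_M = (∂Q/∂M)·(M/Q) = 0.00333241 × (28657.9/176.974) = 0.54.
Since 0 < η < 1, this is a necessity.

0.54 (necessity)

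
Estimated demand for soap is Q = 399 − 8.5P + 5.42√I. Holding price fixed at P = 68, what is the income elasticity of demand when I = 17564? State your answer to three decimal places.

0.666

At P = 68, I = 17564: Q = 539.308.
Holding P constant, ∂Q/∂I = 5.42/(2√I) = 0.0204483.
η_I = (∂Q/∂I)·(I/Q) = 0.0204483 × (17564/539.308) = 0.666.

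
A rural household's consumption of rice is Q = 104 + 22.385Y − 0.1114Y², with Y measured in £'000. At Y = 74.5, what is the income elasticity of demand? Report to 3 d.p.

At Y = 74.5: Q = 1153.3847.
dQ/dY = 22.385 − 0.2228Y = 5.78640.
η = (dQ/dY)·(Y/Q) = 5.78640 × (74.5/1153.3847) = 0.374.

0.374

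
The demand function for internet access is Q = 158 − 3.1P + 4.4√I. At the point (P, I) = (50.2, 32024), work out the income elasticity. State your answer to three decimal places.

0.498

At P = 50.2, I = 32024: Q = 789.771.
Holding P constant, ∂Q/∂I = 4.4/(2√I) = 0.0122938.
η_I = (∂Q/∂I)·(I/Q) = 0.0122938 × (32024/789.771) = 0.498.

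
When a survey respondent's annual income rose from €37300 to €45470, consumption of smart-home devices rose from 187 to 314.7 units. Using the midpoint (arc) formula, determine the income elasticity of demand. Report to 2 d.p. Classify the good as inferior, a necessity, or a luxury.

ΔQ = 314.7 − 187 = 127.7; midpoint Q̄ = (187 + 314.7)/2 = 250.85.
ΔI = 45470 − 37300 = 8170; midpoint Ī = (37300 + 45470)/2 = 41385.
η = (ΔQ/Q̄) ÷ (ΔI/Ī) = (127.7/250.85) ÷ (8170/41385) = 2.58.
η > 1 ⇒ luxury.

2.58 (luxury)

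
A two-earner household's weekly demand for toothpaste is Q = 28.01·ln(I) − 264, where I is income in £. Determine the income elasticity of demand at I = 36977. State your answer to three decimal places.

At I = 36977: Q = 30.611.
dQ/dI = 28.01/I = 0.000757498 at this income.
η = (dQ/dI)·(I/Q) = 0.000757498 × (36977/30.611) = 0.915.

0.915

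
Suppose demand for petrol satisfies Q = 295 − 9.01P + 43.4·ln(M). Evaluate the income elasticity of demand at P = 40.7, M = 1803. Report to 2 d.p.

0.17

At P = 40.7, M = 1803: Q = 253.672.
Holding P constant, ∂Q/∂M = 43.4/M = 0.024071.
η_M = (∂Q/∂M)·(M/Q) = 0.024071 × (1803/253.672) = 0.17.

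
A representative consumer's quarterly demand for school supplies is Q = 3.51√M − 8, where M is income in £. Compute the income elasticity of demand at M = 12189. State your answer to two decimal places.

0.51

At M = 12189: Q = 379.517.
dQ/dM = 3.51/(2√M) = 0.0158962 at this income.
η = (dQ/dM)·(M/Q) = 0.0158962 × (12189/379.517) = 0.51.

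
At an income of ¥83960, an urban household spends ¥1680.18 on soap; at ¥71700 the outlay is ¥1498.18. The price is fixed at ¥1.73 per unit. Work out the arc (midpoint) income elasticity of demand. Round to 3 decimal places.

0.727

With a constant price, Q₁ = 1680.18/1.73 = 971.202 and Q₂ = 1498.18/1.73 = 866.000 (equivalently, work directly with expenditure since P cancels).
Midpoint %ΔQ = (1498.18 − 1680.18)/1589.18 = -0.11452; midpoint %ΔI = (71700 − 83960)/77830 = -0.15752.
η = -0.11452 / -0.15752 = 0.727.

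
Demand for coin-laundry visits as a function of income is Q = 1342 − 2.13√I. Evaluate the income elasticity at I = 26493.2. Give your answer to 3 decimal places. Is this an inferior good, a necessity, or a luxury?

At I = 26493.2: Q = 995.306.
dQ/dI = -2.13/(2√I) = -0.00654308 at this income.
η = (dQ/dI)·(I/Q) = -0.00654308 × (26493.2/995.306) = -0.174.
Since η < 0, the good is an inferior good.

-0.174 (inferior good)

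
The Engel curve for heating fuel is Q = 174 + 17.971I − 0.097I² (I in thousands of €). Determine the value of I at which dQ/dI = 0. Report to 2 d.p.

dQ/dI = 17.971 − 0.194I.
The good is inferior where dQ/dI < 0. Setting dQ/dI = 0 gives I = 17.971 / 0.194 = 92.63.

92.63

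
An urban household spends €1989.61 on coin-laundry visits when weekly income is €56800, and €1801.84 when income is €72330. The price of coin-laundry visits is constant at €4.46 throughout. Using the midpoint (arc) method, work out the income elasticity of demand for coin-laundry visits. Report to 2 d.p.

With a constant price, Q₁ = 1989.61/4.46 = 446.101 and Q₂ = 1801.84/4.46 = 404.000 (equivalently, work directly with expenditure since P cancels).
Midpoint %ΔQ = (1801.84 − 1989.61)/1895.73 = -0.09905; midpoint %ΔI = (72330 − 56800)/64565 = 0.24053.
η = -0.09905 / 0.24053 = -0.41.

-0.41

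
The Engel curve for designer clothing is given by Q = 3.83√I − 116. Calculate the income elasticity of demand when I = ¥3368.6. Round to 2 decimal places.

1.05

At I = 3368.6: Q = 106.292.
dQ/dI = 3.83/(2√I) = 0.0329947 at this income.
η = (dQ/dI)·(I/Q) = 0.0329947 × (3368.6/106.292) = 1.05.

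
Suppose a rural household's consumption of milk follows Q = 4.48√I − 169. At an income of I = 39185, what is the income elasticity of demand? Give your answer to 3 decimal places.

At I = 39185: Q = 717.825.
dQ/dI = 4.48/(2√I) = 0.0113159 at this income.
η = (dQ/dI)·(I/Q) = 0.0113159 × (39185/717.825) = 0.618.

0.618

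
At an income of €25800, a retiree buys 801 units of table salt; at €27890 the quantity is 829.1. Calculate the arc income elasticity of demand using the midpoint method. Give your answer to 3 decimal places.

0.443

ΔQ = 829.1 − 801 = 28.1; midpoint Q̄ = (801 + 829.1)/2 = 815.05.
ΔI = 27890 − 25800 = 2090; midpoint Ī = (25800 + 27890)/2 = 26845.
η = (ΔQ/Q̄) ÷ (ΔI/Ī) = (28.1/815.05) ÷ (2090/26845) = 0.443.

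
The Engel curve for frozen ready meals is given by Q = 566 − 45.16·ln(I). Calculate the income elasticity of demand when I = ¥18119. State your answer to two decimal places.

-0.37

At I = 18119: Q = 123.219.
dQ/dI = -45.16/I = -0.00249241 at this income.
η = (dQ/dI)·(I/Q) = -0.00249241 × (18119/123.219) = -0.37.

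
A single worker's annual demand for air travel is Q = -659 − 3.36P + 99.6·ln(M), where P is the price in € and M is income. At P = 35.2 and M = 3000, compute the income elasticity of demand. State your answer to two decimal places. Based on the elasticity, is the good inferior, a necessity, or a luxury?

4.94 (luxury)

At P = 35.2, M = 3000: Q = 20.162.
Holding P constant, ∂Q/∂M = 99.6/M = 0.0332.
η_M = (∂Q/∂M)·(M/Q) = 0.0332 × (3000/20.162) = 4.94.
Since η > 1, this is a luxury.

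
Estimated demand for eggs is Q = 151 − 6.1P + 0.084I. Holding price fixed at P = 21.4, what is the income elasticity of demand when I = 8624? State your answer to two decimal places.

At P = 21.4, I = 8624: Q = 744.876.
Holding P constant, ∂Q/∂I = 0.084.
η_I = (∂Q/∂I)·(I/Q) = 0.084 × (8624/744.876) = 0.97.

0.97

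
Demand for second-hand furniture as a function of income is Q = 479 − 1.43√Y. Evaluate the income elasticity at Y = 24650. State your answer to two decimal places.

At Y = 24650: Q = 254.485.
dQ/dY = -1.43/(2√Y) = -0.00455405 at this income.
η = (dQ/dY)·(Y/Q) = -0.00455405 × (24650/254.485) = -0.44.

-0.44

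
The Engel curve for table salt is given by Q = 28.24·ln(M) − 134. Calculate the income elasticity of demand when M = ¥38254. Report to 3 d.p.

At M = 38254: Q = 163.989.
dQ/dM = 28.24/M = 0.000738223 at this income.
η = (dQ/dM)·(M/Q) = 0.000738223 × (38254/163.989) = 0.172.

0.172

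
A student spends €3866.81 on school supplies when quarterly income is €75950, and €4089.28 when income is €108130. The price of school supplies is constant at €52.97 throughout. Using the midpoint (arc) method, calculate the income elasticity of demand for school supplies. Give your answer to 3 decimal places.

With a constant price, Q₁ = 3866.81/52.97 = 73.000 and Q₂ = 4089.28/52.97 = 77.200 (equivalently, work directly with expenditure since P cancels).
Midpoint %ΔQ = (4089.28 − 3866.81)/3978.05 = 0.05592; midpoint %ΔI = (108130 − 75950)/92040 = 0.34963.
η = 0.05592 / 0.34963 = 0.160.

0.160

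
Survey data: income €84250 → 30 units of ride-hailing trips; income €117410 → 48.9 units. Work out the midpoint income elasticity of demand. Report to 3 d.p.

ΔQ = 48.9 − 30 = 18.9; midpoint Q̄ = (30 + 48.9)/2 = 39.45.
ΔI = 117410 − 84250 = 33160; midpoint Ī = (84250 + 117410)/2 = 100830.
η = (ΔQ/Q̄) ÷ (ΔI/Ī) = (18.9/39.45) ÷ (33160/100830) = 1.457.

1.457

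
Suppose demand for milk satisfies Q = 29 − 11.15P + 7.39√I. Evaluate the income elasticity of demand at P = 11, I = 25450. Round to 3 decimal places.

0.543

At P = 11, I = 25450: Q = 1085.281.
Holding P constant, ∂Q/∂I = 7.39/(2√I) = 0.0231617.
η_I = (∂Q/∂I)·(I/Q) = 0.0231617 × (25450/1085.281) = 0.543.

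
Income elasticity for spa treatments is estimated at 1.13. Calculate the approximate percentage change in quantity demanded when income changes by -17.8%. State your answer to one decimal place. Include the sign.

-20.1%

%ΔQ ≈ η × %ΔI = 1.13 × (-17.8%) = -20.1%.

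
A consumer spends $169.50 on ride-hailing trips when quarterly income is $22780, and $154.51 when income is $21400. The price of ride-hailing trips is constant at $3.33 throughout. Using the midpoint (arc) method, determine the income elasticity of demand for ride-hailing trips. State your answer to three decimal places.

With a constant price, Q₁ = 169.50/3.33 = 50.901 and Q₂ = 154.51/3.33 = 46.399 (equivalently, work directly with expenditure since P cancels).
Midpoint %ΔQ = (154.51 − 169.50)/162.01 = -0.09253; midpoint %ΔI = (21400 − 22780)/22090 = -0.06247.
η = -0.09253 / -0.06247 = 1.481.

1.481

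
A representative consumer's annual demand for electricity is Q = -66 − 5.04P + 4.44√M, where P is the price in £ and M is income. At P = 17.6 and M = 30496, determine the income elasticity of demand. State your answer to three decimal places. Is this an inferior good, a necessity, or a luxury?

At P = 17.6, M = 30496: Q = 620.658.
Holding P constant, ∂Q/∂M = 4.44/(2√M) = 0.0127125.
η_M = (∂Q/∂M)·(M/Q) = 0.0127125 × (30496/620.658) = 0.625.
Since 0 < η < 1, this is a necessity.

0.625 (necessity)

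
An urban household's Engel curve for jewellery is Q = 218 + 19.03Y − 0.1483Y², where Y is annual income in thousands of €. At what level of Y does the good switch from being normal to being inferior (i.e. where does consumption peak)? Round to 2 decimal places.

64.16

dQ/dY = 19.03 − 0.2966Y.
The good is inferior where dQ/dY < 0. Setting dQ/dY = 0 gives Y = 19.03 / 0.2966 = 64.16.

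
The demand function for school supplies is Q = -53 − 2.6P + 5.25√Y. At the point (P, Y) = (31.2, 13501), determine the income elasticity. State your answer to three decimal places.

At P = 31.2, Y = 13501: Q = 475.897.
Holding P constant, ∂Q/∂Y = 5.25/(2√Y) = 0.0225916.
η_Y = (∂Q/∂Y)·(Y/Q) = 0.0225916 × (13501/475.897) = 0.641.

0.641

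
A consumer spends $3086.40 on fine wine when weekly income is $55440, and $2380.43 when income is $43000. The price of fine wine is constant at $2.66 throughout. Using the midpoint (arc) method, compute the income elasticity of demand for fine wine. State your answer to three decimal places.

With a constant price, Q₁ = 3086.40/2.66 = 1160.301 and Q₂ = 2380.43/2.66 = 894.898 (equivalently, work directly with expenditure since P cancels).
Midpoint %ΔQ = (2380.43 − 3086.40)/2733.42 = -0.25827; midpoint %ΔI = (43000 − 55440)/49220 = -0.25274.
η = -0.25827 / -0.25274 = 1.022.

1.022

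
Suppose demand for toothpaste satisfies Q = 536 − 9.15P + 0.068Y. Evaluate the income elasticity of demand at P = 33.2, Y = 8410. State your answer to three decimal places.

0.711

At P = 33.2, Y = 8410: Q = 804.100.
Holding P constant, ∂Q/∂Y = 0.068.
η_Y = (∂Q/∂Y)·(Y/Q) = 0.068 × (8410/804.100) = 0.711.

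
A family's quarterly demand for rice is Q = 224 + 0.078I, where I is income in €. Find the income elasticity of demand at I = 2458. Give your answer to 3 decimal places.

0.461

At I = 2458: Q = 415.724.
dQ/dI = 0.078.
η = (dQ/dI)·(I/Q) = 0.078 × (2458/415.724) = 0.461.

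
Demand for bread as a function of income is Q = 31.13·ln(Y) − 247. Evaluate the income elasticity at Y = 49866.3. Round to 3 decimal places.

At Y = 49866.3: Q = 89.736.
dQ/dY = 31.13/Y = 0.000624269 at this income.
η = (dQ/dY)·(Y/Q) = 0.000624269 × (49866.3/89.736) = 0.347.

0.347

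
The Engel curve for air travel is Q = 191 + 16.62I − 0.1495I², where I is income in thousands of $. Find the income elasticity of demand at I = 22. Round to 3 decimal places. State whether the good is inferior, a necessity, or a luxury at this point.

0.456 (necessity)

At I = 22: Q = 484.2820.
dQ/dI = 16.62 − 0.299I = 10.04200.
η = (dQ/dI)·(I/Q) = 10.04200 × (22/484.2820) = 0.456.
0 < η < 1 ⇒ necessity.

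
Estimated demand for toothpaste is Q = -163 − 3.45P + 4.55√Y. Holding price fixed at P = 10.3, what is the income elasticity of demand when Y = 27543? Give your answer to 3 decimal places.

0.678

At P = 10.3, Y = 27543: Q = 556.587.
Holding P constant, ∂Q/∂Y = 4.55/(2√Y) = 0.0137081.
η_Y = (∂Q/∂Y)·(Y/Q) = 0.0137081 × (27543/556.587) = 0.678.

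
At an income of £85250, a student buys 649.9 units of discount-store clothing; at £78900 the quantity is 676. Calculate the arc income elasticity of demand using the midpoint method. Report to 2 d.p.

ΔQ = 676 − 649.9 = 26.1; midpoint Q̄ = (649.9 + 676)/2 = 662.95.
ΔI = 78900 − 85250 = -6350; midpoint Ī = (85250 + 78900)/2 = 82075.
η = (ΔQ/Q̄) ÷ (ΔI/Ī) = (26.1/662.95) ÷ (-6350/82075) = -0.51.

-0.51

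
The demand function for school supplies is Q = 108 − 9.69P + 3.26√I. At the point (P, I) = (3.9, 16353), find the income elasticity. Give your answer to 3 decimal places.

0.428

At P = 3.9, I = 16353: Q = 487.094.
Holding P constant, ∂Q/∂I = 3.26/(2√I) = 0.0127464.
η_I = (∂Q/∂I)·(I/Q) = 0.0127464 × (16353/487.094) = 0.428.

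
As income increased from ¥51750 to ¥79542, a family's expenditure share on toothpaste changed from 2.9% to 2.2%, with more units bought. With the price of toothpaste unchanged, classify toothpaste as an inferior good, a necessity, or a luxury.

Quantity rises but the budget share falls as income rises, so 0 < η < 1.

necessity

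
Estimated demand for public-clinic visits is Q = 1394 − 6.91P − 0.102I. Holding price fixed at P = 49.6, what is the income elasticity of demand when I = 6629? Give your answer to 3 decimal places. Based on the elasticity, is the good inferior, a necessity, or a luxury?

At P = 49.6, I = 6629: Q = 375.106.
Holding P constant, ∂Q/∂I = −0.102.
η_I = (∂Q/∂I)·(I/Q) = -0.102 × (6629/375.106) = -1.803.
Since η < 0, this is an inferior good.

-1.803 (inferior good)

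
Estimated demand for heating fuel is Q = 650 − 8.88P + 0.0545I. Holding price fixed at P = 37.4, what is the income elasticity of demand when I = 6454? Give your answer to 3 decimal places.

0.525

At P = 37.4, I = 6454: Q = 669.631.
Holding P constant, ∂Q/∂I = 0.0545.
η_I = (∂Q/∂I)·(I/Q) = 0.0545 × (6454/669.631) = 0.525.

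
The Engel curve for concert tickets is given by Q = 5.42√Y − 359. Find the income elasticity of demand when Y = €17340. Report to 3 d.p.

At Y = 17340: Q = 354.713.
dQ/dY = 5.42/(2√Y) = 0.02058 at this income.
η = (dQ/dY)·(Y/Q) = 0.02058 × (17340/354.713) = 1.006.

1.006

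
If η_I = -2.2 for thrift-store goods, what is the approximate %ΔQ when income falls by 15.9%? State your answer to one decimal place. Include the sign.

%ΔQ ≈ η × %ΔI = -2.2 × (-15.9%) = 35.0%.

35.0%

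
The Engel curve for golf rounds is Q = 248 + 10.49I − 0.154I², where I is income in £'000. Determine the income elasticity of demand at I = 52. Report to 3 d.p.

At I = 52: Q = 377.0640.
dQ/dI = 10.49 − 0.308I = -5.52600.
η = (dQ/dI)·(I/Q) = -5.52600 × (52/377.0640) = -0.762.

-0.762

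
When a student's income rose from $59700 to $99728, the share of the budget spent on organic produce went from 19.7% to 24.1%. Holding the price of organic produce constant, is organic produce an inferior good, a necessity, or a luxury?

luxury

The budget share rises as income rises, so η > 1.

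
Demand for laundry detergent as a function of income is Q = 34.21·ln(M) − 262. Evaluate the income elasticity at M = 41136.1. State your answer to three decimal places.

0.337

At M = 41136.1: Q = 101.469.
dQ/dM = 34.21/M = 0.00083163 at this income.
η = (dQ/dM)·(M/Q) = 0.00083163 × (41136.1/101.469) = 0.337.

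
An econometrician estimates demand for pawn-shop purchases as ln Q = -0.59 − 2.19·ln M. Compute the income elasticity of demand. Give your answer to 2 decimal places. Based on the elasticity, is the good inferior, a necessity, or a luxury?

In a log-linear demand, the coefficient on ln M is the income elasticity.
So η = -2.19.
η < 0 ⇒ inferior good.

-2.19 (inferior good)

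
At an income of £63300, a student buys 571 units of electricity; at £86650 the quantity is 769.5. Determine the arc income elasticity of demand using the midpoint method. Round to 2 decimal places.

0.95

ΔQ = 769.5 − 571 = 198.5; midpoint Q̄ = (571 + 769.5)/2 = 670.25.
ΔI = 86650 − 63300 = 23350; midpoint Ī = (63300 + 86650)/2 = 74975.
η = (ΔQ/Q̄) ÷ (ΔI/Ī) = (198.5/670.25) ÷ (23350/74975) = 0.95.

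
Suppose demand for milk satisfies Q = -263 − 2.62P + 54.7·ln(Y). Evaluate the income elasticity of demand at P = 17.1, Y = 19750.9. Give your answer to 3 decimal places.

0.235

At P = 17.1, Y = 19750.9: Q = 233.233.
Holding P constant, ∂Q/∂Y = 54.7/Y = 0.00276949.
η_Y = (∂Q/∂Y)·(Y/Q) = 0.00276949 × (19750.9/233.233) = 0.235.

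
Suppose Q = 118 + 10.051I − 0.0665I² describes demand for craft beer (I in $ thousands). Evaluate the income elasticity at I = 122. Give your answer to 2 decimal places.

At I = 122: Q = 354.4360.
dQ/dI = 10.051 − 0.133I = -6.17500.
η = (dQ/dI)·(I/Q) = -6.17500 × (122/354.4360) = -2.13.

-2.13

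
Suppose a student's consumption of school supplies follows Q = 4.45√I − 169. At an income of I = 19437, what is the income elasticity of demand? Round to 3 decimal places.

At I = 19437: Q = 451.404.
dQ/dI = 4.45/(2√I) = 0.0159594 at this income.
η = (dQ/dI)·(I/Q) = 0.0159594 × (19437/451.404) = 0.687.

0.687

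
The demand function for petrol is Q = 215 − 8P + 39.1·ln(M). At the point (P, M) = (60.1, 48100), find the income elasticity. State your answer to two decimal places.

At P = 60.1, M = 48100: Q = 155.739.
Holding P constant, ∂Q/∂M = 39.1/M = 0.00081289.
η_M = (∂Q/∂M)·(M/Q) = 0.00081289 × (48100/155.739) = 0.25.

0.25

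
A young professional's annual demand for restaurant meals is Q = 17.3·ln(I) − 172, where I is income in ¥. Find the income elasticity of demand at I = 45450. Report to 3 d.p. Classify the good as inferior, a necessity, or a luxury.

At I = 45450: Q = 13.532.
dQ/dI = 17.3/I = 0.000380638 at this income.
η = (dQ/dI)·(I/Q) = 0.000380638 × (45450/13.532) = 1.278.
Since η > 1, the good is a luxury.

1.278 (luxury)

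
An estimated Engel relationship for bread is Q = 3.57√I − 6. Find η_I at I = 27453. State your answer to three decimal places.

At I = 27453: Q = 585.511.
dQ/dI = 3.57/(2√I) = 0.0107732 at this income.
η = (dQ/dI)·(I/Q) = 0.0107732 × (27453/585.511) = 0.505.

0.505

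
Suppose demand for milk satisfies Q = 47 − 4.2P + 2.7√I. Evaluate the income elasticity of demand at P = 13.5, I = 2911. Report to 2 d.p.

0.54

At P = 13.5, I = 2911: Q = 135.975.
Holding P constant, ∂Q/∂I = 2.7/(2√I) = 0.0250215.
η_I = (∂Q/∂I)·(I/Q) = 0.0250215 × (2911/135.975) = 0.54.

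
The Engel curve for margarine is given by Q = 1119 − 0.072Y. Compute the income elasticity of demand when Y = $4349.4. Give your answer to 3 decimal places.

-0.389

At Y = 4349.4: Q = 805.843.
dQ/dY = −0.072.
η = (dQ/dY)·(Y/Q) = -0.072 × (4349.4/805.843) = -0.389.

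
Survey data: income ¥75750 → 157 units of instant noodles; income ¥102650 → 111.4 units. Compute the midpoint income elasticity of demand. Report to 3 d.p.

-1.127

ΔQ = 111.4 − 157 = -45.6; midpoint Q̄ = (157 + 111.4)/2 = 134.2.
ΔI = 102650 − 75750 = 26900; midpoint Ī = (75750 + 102650)/2 = 89200.
η = (ΔQ/Q̄) ÷ (ΔI/Ī) = (-45.6/134.2) ÷ (26900/89200) = -1.127.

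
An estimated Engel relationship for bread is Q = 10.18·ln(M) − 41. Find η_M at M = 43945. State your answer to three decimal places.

0.150

At M = 43945: Q = 67.831.
dQ/dM = 10.18/M = 0.000231653 at this income.
η = (dQ/dM)·(M/Q) = 0.000231653 × (43945/67.831) = 0.150.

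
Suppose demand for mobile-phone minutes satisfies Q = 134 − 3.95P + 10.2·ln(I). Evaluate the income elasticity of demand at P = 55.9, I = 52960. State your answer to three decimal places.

0.422

At P = 55.9, I = 52960: Q = 24.143.
Holding P constant, ∂Q/∂I = 10.2/I = 0.000192598.
η_I = (∂Q/∂I)·(I/Q) = 0.000192598 × (52960/24.143) = 0.422.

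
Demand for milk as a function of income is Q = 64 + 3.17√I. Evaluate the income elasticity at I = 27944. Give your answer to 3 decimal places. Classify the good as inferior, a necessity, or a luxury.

0.446 (necessity)

At I = 27944: Q = 593.912.
dQ/dI = 3.17/(2√I) = 0.00948167 at this income.
η = (dQ/dI)·(I/Q) = 0.00948167 × (27944/593.912) = 0.446.
Since 0 < η < 1, the good is a necessity.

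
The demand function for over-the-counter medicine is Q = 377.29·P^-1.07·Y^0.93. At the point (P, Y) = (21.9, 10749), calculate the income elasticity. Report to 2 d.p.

For a multiplicative demand Q = A·P^α·Y^β, the income elasticity is β everywhere.
Here β = 0.93, so η = 0.93.

0.93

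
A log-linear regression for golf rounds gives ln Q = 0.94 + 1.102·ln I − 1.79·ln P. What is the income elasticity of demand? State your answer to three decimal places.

1.102

In a log-linear demand, the coefficient on ln I is the income elasticity.
So η = 1.102.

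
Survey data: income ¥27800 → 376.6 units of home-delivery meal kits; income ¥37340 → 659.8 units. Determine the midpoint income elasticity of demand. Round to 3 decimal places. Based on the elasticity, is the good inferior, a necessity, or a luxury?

ΔQ = 659.8 − 376.6 = 283.2; midpoint Q̄ = (376.6 + 659.8)/2 = 518.2.
ΔI = 37340 − 27800 = 9540; midpoint Ī = (27800 + 37340)/2 = 32570.
η = (ΔQ/Q̄) ÷ (ΔI/Ī) = (283.2/518.2) ÷ (9540/32570) = 1.866.
η > 1 ⇒ luxury.

1.866 (luxury)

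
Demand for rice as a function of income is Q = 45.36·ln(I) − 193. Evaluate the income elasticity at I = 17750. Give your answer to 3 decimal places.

At I = 17750: Q = 250.809.
dQ/dI = 45.36/I = 0.00255549 at this income.
η = (dQ/dI)·(I/Q) = 0.00255549 × (17750/250.809) = 0.181.

0.181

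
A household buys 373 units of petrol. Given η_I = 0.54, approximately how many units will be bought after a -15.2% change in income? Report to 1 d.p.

%ΔQ ≈ η × %ΔI = 0.54 × (-15.2%) = -8.208%.
New Q ≈ 373 × (1 − 0.08208) = 342.4.

342.4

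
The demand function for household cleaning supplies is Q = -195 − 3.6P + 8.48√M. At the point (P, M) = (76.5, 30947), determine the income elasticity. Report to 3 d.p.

0.730

At P = 76.5, M = 30947: Q = 1021.381.
Holding P constant, ∂Q/∂M = 8.48/(2√M) = 0.0241022.
η_M = (∂Q/∂M)·(M/Q) = 0.0241022 × (30947/1021.381) = 0.730.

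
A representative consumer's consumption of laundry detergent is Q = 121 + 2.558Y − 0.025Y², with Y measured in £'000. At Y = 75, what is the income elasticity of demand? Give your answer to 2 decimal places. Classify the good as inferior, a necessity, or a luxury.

At Y = 75: Q = 172.2250.
dQ/dY = 2.558 − 0.05Y = -1.19200.
η = (dQ/dY)·(Y/Q) = -1.19200 × (75/172.2250) = -0.52.
η < 0 ⇒ inferior good.

-0.52 (inferior good)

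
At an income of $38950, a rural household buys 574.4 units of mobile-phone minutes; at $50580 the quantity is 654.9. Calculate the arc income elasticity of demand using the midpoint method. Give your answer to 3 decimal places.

ΔQ = 654.9 − 574.4 = 80.5; midpoint Q̄ = (574.4 + 654.9)/2 = 614.65.
ΔI = 50580 − 38950 = 11630; midpoint Ī = (38950 + 50580)/2 = 44765.
η = (ΔQ/Q̄) ÷ (ΔI/Ī) = (80.5/614.65) ÷ (11630/44765) = 0.504.

0.504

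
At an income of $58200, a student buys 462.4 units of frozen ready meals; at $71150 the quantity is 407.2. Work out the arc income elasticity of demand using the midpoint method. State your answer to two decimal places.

ΔQ = 407.2 − 462.4 = -55.2; midpoint Q̄ = (462.4 + 407.2)/2 = 434.8.
ΔI = 71150 − 58200 = 12950; midpoint Ī = (58200 + 71150)/2 = 64675.
η = (ΔQ/Q̄) ÷ (ΔI/Ī) = (-55.2/434.8) ÷ (12950/64675) = -0.63.

-0.63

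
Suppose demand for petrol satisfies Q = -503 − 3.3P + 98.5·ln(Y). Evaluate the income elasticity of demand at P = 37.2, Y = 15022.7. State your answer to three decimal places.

0.306

At P = 37.2, Y = 15022.7: Q = 321.546.
Holding P constant, ∂Q/∂Y = 98.5/Y = 0.00655674.
η_Y = (∂Q/∂Y)·(Y/Q) = 0.00655674 × (15022.7/321.546) = 0.306.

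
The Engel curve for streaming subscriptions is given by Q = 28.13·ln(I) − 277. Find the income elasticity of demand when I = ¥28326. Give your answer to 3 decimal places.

2.473

At I = 28326: Q = 11.376.
dQ/dI = 28.13/I = 0.000993081 at this income.
η = (dQ/dI)·(I/Q) = 0.000993081 × (28326/11.376) = 2.473.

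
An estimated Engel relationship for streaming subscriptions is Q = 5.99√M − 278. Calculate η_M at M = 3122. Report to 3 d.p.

At M = 3122: Q = 56.690.
dQ/dM = 5.99/(2√M) = 0.0536019 at this income.
η = (dQ/dM)·(M/Q) = 0.0536019 × (3122/56.690) = 2.952.

2.952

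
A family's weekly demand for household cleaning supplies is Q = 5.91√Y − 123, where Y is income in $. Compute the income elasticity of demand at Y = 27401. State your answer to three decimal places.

At Y = 27401: Q = 855.297.
dQ/dY = 5.91/(2√Y) = 0.0178515 at this income.
η = (dQ/dY)·(Y/Q) = 0.0178515 × (27401/855.297) = 0.572.

0.572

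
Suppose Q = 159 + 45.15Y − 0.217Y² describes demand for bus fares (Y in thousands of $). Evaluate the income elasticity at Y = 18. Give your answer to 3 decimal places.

At Y = 18: Q = 901.3920.
dQ/dY = 45.15 − 0.434Y = 37.33800.
η = (dQ/dY)·(Y/Q) = 37.33800 × (18/901.3920) = 0.746.

0.746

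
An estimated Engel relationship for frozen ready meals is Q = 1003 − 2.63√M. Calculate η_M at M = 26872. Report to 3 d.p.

-0.377

At M = 26872: Q = 571.872.
dQ/dM = -2.63/(2√M) = -0.00802187 at this income.
η = (dQ/dM)·(M/Q) = -0.00802187 × (26872/571.872) = -0.377.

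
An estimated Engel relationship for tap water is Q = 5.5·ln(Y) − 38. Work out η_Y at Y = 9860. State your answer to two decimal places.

At Y = 9860: Q = 12.579.
dQ/dY = 5.5/Y = 0.000557809 at this income.
η = (dQ/dY)·(Y/Q) = 0.000557809 × (9860/12.579) = 0.44.

0.44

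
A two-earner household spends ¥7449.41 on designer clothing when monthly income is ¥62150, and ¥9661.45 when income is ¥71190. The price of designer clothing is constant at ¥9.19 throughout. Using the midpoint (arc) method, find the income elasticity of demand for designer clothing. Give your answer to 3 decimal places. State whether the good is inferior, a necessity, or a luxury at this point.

With a constant price, Q₁ = 7449.41/9.19 = 810.600 and Q₂ = 9661.45/9.19 = 1051.300 (equivalently, work directly with expenditure since P cancels).
Midpoint %ΔQ = (9661.45 − 7449.41)/8555.43 = 0.25855; midpoint %ΔI = (71190 − 62150)/66670 = 0.13559.
η = 0.25855 / 0.13559 = 1.907.
η > 1 ⇒ luxury.

1.907 (luxury)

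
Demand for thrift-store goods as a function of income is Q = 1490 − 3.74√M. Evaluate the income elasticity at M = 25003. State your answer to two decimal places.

At M = 25003: Q = 898.619.
dQ/dM = -3.74/(2√M) = -0.0118262 at this income.
η = (dQ/dM)·(M/Q) = -0.0118262 × (25003/898.619) = -0.33.

-0.33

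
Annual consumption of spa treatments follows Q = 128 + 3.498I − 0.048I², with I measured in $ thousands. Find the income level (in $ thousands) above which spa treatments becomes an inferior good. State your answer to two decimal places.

36.44

dQ/dI = 3.498 − 0.096I.
The good is inferior where dQ/dI < 0. Setting dQ/dI = 0 gives I = 3.498 / 0.096 = 36.44.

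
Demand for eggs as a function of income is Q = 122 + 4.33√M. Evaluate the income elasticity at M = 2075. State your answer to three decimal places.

At M = 2075: Q = 319.241.
dQ/dM = 4.33/(2√M) = 0.0475279 at this income.
η = (dQ/dM)·(M/Q) = 0.0475279 × (2075/319.241) = 0.309.

0.309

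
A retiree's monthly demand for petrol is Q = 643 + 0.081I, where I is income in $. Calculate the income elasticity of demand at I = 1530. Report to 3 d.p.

At I = 1530: Q = 766.930.
dQ/dI = 0.081.
η = (dQ/dI)·(I/Q) = 0.081 × (1530/766.930) = 0.162.

0.162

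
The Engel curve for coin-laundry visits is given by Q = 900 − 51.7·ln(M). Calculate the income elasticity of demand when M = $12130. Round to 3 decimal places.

At M = 12130: Q = 413.842.
dQ/dM = -51.7/M = -0.00426216 at this income.
η = (dQ/dM)·(M/Q) = -0.00426216 × (12130/413.842) = -0.125.

-0.125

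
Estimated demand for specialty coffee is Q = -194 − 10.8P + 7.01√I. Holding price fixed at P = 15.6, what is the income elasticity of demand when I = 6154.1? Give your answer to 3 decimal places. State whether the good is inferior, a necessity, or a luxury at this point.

At P = 15.6, I = 6154.1: Q = 187.441.
Holding P constant, ∂Q/∂I = 7.01/(2√I) = 0.0446792.
η_I = (∂Q/∂I)·(I/Q) = 0.0446792 × (6154.1/187.441) = 1.467.
Since η > 1, this is a luxury.

1.467 (luxury)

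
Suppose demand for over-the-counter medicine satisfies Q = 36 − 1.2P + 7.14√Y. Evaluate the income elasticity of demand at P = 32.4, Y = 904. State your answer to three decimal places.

0.507

At P = 32.4, Y = 904: Q = 211.795.
Holding P constant, ∂Q/∂Y = 7.14/(2√Y) = 0.118736.
η_Y = (∂Q/∂Y)·(Y/Q) = 0.118736 × (904/211.795) = 0.507.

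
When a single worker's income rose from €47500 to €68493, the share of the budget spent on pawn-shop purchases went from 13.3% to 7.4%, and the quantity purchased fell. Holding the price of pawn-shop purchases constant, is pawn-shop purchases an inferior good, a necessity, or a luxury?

Quantity demanded falls as income rises, so η < 0.

inferior good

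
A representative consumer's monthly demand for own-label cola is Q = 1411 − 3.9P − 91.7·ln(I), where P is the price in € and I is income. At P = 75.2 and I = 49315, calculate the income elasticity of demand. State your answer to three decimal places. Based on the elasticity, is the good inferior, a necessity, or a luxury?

-0.723 (inferior good)

At P = 75.2, I = 49315: Q = 126.811.
Holding P constant, ∂Q/∂I = -91.7/I = -0.00185947.
η_I = (∂Q/∂I)·(I/Q) = -0.00185947 × (49315/126.811) = -0.723.
Since η < 0, this is an inferior good.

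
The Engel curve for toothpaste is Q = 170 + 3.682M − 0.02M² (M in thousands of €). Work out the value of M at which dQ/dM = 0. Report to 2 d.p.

dQ/dM = 3.682 − 0.04M.
The good is inferior where dQ/dM < 0. Setting dQ/dM = 0 gives M = 3.682 / 0.04 = 92.05.

92.05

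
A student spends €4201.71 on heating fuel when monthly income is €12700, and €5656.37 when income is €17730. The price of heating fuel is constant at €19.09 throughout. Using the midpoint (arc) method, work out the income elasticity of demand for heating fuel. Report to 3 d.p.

With a constant price, Q₁ = 4201.71/19.09 = 220.100 and Q₂ = 5656.37/19.09 = 296.300 (equivalently, work directly with expenditure since P cancels).
Midpoint %ΔQ = (5656.37 − 4201.71)/4929.04 = 0.29512; midpoint %ΔI = (17730 − 12700)/15215 = 0.33059.
η = 0.29512 / 0.33059 = 0.893.

0.893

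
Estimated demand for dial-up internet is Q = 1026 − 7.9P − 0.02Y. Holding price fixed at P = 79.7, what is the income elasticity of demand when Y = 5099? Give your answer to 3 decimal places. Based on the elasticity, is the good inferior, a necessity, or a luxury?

-0.346 (inferior good)

At P = 79.7, Y = 5099: Q = 294.390.
Holding P constant, ∂Q/∂Y = −0.02.
η_Y = (∂Q/∂Y)·(Y/Q) = -0.02 × (5099/294.390) = -0.346.
Since η < 0, this is an inferior good.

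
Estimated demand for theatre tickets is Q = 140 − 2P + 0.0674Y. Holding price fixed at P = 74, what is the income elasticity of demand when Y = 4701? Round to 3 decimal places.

At P = 74, Y = 4701: Q = 308.847.
Holding P constant, ∂Q/∂Y = 0.0674.
η_Y = (∂Q/∂Y)·(Y/Q) = 0.0674 × (4701/308.847) = 1.026.

1.026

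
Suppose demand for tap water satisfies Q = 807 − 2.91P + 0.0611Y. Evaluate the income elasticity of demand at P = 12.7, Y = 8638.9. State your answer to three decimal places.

At P = 12.7, Y = 8638.9: Q = 1297.880.
Holding P constant, ∂Q/∂Y = 0.0611.
η_Y = (∂Q/∂Y)·(Y/Q) = 0.0611 × (8638.9/1297.880) = 0.407.

0.407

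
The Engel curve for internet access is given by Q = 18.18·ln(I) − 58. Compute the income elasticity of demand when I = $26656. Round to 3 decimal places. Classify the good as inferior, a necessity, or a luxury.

0.143 (necessity)

At I = 26656: Q = 127.268.
dQ/dI = 18.18/I = 0.000682023 at this income.
η = (dQ/dI)·(I/Q) = 0.000682023 × (26656/127.268) = 0.143.
Since 0 < η < 1, the good is a necessity.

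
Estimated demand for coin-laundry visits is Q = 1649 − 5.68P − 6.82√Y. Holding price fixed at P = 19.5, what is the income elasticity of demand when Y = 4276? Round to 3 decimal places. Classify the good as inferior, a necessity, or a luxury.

At P = 19.5, Y = 4276: Q = 1092.272.
Holding P constant, ∂Q/∂Y = -6.82/(2√Y) = -0.0521477.
η_Y = (∂Q/∂Y)·(Y/Q) = -0.0521477 × (4276/1092.272) = -0.204.
Since η < 0, this is an inferior good.

-0.204 (inferior good)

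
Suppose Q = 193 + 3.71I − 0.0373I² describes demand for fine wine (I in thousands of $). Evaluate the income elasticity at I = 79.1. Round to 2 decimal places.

-0.68

At I = 79.1: Q = 253.0820.
dQ/dI = 3.71 − 0.0746I = -2.19086.
η = (dQ/dI)·(I/Q) = -2.19086 × (79.1/253.0820) = -0.68.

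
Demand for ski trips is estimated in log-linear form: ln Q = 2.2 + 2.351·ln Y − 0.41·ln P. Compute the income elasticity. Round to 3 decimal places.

2.351

In a log-linear demand, the coefficient on ln Y is the income elasticity.
So η = 2.351.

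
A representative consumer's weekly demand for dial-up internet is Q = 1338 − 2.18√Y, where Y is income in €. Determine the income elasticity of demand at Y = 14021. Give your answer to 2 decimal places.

At Y = 14021: Q = 1079.866.
dQ/dY = -2.18/(2√Y) = -0.00920528 at this income.
η = (dQ/dY)·(Y/Q) = -0.00920528 × (14021/1079.866) = -0.12.

-0.12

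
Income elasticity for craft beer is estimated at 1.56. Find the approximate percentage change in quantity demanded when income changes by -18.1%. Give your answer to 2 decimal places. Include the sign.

%ΔQ ≈ η × %ΔI = 1.56 × (-18.1%) = -28.24%.

-28.24%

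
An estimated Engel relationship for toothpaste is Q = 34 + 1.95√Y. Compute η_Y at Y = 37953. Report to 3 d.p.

At Y = 37953: Q = 413.890.
dQ/dY = 1.95/(2√Y) = 0.00500474 at this income.
η = (dQ/dY)·(Y/Q) = 0.00500474 × (37953/413.890) = 0.459.

0.459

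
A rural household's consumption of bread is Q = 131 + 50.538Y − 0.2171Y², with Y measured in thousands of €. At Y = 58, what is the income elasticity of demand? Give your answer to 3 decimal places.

0.631

At Y = 58: Q = 2331.8796.
dQ/dY = 50.538 − 0.4342Y = 25.35440.
η = (dQ/dY)·(Y/Q) = 25.35440 × (58/2331.8796) = 0.631.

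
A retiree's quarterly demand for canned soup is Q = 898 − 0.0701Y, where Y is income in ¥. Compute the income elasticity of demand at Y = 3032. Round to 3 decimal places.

At Y = 3032: Q = 685.457.
dQ/dY = −0.0701.
η = (dQ/dY)·(Y/Q) = -0.0701 × (3032/685.457) = -0.310.

-0.310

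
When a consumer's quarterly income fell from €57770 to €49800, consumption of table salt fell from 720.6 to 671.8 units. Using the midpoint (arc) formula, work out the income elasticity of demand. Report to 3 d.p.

ΔQ = 671.8 − 720.6 = -48.8; midpoint Q̄ = (720.6 + 671.8)/2 = 696.2.
ΔI = 49800 − 57770 = -7970; midpoint Ī = (57770 + 49800)/2 = 53785.
η = (ΔQ/Q̄) ÷ (ΔI/Ī) = (-48.8/696.2) ÷ (-7970/53785) = 0.473.

0.473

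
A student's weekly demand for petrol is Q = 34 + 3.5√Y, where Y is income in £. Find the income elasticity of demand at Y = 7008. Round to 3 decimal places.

0.448

At Y = 7008: Q = 326.998.
dQ/dY = 3.5/(2√Y) = 0.0209046 at this income.
η = (dQ/dY)·(Y/Q) = 0.0209046 × (7008/326.998) = 0.448.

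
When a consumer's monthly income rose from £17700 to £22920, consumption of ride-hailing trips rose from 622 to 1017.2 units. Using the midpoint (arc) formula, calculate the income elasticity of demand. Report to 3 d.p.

1.876

ΔQ = 1017.2 − 622 = 395.2; midpoint Q̄ = (622 + 1017.2)/2 = 819.6.
ΔI = 22920 − 17700 = 5220; midpoint Ī = (17700 + 22920)/2 = 20310.
η = (ΔQ/Q̄) ÷ (ΔI/Ī) = (395.2/819.6) ÷ (5220/20310) = 1.876.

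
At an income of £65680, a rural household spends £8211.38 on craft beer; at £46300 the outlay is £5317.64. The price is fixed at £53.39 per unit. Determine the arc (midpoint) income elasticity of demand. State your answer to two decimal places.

With a constant price, Q₁ = 8211.38/53.39 = 153.800 and Q₂ = 5317.64/53.39 = 99.600 (equivalently, work directly with expenditure since P cancels).
Midpoint %ΔQ = (5317.64 − 8211.38)/6764.51 = -0.42778; midpoint %ΔI = (46300 − 65680)/55990 = -0.34613.
η = -0.42778 / -0.34613 = 1.24.

1.24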